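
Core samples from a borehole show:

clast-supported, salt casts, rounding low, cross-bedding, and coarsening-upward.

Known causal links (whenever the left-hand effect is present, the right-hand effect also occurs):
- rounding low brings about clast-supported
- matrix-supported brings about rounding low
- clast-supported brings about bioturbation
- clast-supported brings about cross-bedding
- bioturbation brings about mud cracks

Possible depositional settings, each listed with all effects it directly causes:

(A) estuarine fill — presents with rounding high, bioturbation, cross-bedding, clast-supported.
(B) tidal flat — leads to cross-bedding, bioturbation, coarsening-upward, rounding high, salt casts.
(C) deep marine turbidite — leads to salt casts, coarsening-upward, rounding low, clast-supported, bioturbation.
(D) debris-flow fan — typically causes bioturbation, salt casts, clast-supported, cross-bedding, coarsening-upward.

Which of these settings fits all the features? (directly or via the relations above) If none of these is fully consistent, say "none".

C

Checking each candidate against the observations:
(A) estuarine fill — fails on salt casts, rounding low, coarsening-upward (predicts rounding high, not rounding low)
(B) tidal flat — clast-supported miss; salt casts match; rounding low miss; cross-bedding match; coarsening-upward match
(C) deep marine turbidite — clast-supported match; salt casts match; rounding low match; cross-bedding match (by clast-supported → cross-bedding); coarsening-upward match
(D) debris-flow fan — does not account for rounding low
Only (C) is consistent with every observation.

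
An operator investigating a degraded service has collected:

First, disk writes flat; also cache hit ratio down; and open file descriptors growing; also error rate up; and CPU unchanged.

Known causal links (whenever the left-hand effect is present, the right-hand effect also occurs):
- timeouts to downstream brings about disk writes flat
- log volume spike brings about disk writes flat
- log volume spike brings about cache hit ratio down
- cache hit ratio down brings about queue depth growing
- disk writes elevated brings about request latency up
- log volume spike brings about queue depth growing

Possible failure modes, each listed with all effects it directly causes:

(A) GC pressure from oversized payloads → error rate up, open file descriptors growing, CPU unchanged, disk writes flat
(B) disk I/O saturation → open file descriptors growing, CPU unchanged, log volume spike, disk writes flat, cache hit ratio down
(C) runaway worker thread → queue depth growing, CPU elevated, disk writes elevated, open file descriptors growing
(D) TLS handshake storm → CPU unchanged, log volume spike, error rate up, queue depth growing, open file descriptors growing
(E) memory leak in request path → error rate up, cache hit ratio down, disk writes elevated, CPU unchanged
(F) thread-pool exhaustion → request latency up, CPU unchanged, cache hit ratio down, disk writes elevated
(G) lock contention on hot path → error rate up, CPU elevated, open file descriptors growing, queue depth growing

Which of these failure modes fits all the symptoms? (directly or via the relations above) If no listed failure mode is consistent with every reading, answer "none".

Checking each candidate against the observations:
(A) GC pressure from oversized payloads — disk writes flat ✓; cache hit ratio down ✗; open file descriptors growing ✓; error rate up ✓; CPU unchanged ✓
(B) disk I/O saturation — disk writes flat ✓; cache hit ratio down ✓; open file descriptors growing ✓; error rate up ✗; CPU unchanged ✓
(C) runaway worker thread — fails on disk writes flat, cache hit ratio down, error rate up, CPU unchanged (predicts disk writes elevated, not disk writes flat; predicts CPU elevated, not CPU unchanged)
(D) TLS handshake storm — accounts for every observation (disk writes flat by log volume spike → disk writes flat)
(E) memory leak in request path — disk writes flat ✗; cache hit ratio down ✓; open file descriptors growing ✗; error rate up ✓; CPU unchanged ✓
(F) thread-pool exhaustion — disk writes flat ✗; cache hit ratio down ✓; open file descriptors growing ✗; error rate up ✗; CPU unchanged ✓
(G) lock contention on hot path — fails on disk writes flat, cache hit ratio down, CPU unchanged (predicts CPU elevated, not CPU unchanged)
(D) alone accounts for all the evidence.

D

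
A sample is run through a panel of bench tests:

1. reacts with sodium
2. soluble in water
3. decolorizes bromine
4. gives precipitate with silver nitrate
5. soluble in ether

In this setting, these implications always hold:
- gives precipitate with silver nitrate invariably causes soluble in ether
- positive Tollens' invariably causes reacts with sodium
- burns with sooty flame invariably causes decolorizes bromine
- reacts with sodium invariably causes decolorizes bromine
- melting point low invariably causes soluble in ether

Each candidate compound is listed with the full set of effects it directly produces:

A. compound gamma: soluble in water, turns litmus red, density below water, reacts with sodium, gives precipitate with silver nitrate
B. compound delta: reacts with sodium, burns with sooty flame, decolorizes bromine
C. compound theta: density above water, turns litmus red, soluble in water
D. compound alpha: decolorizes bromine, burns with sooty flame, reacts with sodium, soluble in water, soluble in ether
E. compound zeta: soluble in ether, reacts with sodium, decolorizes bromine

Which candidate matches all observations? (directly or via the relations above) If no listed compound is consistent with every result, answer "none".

For each candidate, compare predicted effects to what was observed:
(A) compound gamma — reacts with sodium match; soluble in water match; decolorizes bromine match (by reacts with sodium → decolorizes bromine); gives precipitate with silver nitrate match; soluble in ether match (by gives precipitate with silver nitrate → soluble in ether)
(B) compound delta — reacts with sodium match; soluble in water miss; decolorizes bromine match; gives precipitate with silver nitrate miss; soluble in ether miss
(C) compound theta — does not account for reacts with sodium, decolorizes bromine, gives precipitate with silver nitrate, soluble in ether
(D) compound alpha — reacts with sodium match; soluble in water match; decolorizes bromine match; gives precipitate with silver nitrate miss; soluble in ether match
(E) compound zeta — does not account for soluble in water, gives precipitate with silver nitrate
Only (A) is consistent with every observation.

A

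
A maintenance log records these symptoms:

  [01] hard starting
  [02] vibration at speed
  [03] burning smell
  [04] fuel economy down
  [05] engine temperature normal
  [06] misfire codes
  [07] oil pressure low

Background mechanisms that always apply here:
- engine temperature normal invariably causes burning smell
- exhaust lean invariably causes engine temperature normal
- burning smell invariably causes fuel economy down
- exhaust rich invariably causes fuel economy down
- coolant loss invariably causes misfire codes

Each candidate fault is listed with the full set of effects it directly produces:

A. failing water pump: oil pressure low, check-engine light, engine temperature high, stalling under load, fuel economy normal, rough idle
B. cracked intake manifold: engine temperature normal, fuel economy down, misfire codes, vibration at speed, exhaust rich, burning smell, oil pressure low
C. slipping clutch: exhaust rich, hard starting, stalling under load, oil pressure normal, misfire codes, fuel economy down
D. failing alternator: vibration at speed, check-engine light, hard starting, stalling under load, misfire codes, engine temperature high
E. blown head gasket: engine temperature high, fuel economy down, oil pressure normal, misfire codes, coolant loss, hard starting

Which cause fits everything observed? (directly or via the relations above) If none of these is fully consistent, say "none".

For each candidate, compare predicted effects to what was observed:
(A) failing water pump — fails on hard starting, vibration at speed, burning smell, fuel economy down, engine temperature normal, misfire codes (predicts fuel economy normal, not fuel economy down; predicts engine temperature high, not engine temperature normal)
(B) cracked intake manifold — hard starting -; vibration at speed +; burning smell +; fuel economy down +; engine temperature normal +; misfire codes +; oil pressure low +
(C) slipping clutch — hard starting +; vibration at speed -; burning smell -; fuel economy down +; engine temperature normal -; misfire codes +; oil pressure low -
(D) failing alternator — hard starting +; vibration at speed +; burning smell -; fuel economy down -; engine temperature normal -; misfire codes +; oil pressure low -
(E) blown head gasket — hard starting +; vibration at speed -; burning smell -; fuel economy down +; engine temperature normal -; misfire codes +; oil pressure low -
Every candidate fails on at least one observation.

none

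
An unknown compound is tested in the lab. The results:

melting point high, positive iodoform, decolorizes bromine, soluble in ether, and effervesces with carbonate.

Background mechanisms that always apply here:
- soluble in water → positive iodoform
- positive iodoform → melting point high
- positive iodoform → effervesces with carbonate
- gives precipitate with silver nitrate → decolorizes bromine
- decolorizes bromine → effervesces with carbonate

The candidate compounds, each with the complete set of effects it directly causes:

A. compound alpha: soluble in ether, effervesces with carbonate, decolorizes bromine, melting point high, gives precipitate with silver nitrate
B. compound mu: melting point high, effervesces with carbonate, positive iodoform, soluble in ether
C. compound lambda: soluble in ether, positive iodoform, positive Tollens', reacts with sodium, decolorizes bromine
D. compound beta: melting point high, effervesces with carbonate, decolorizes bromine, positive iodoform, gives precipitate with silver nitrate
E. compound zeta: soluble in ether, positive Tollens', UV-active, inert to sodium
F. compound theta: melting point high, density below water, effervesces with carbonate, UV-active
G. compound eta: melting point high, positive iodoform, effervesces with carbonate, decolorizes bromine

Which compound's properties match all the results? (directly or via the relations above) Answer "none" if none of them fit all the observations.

C

For each candidate, compare predicted effects to what was observed:
(A) compound alpha — does not account for positive iodoform
(B) compound mu — melting point high match; positive iodoform match; decolorizes bromine miss; soluble in ether match; effervesces with carbonate match
(C) compound lambda — melting point high match (via positive iodoform → melting point high); positive iodoform match; decolorizes bromine match; soluble in ether match; effervesces with carbonate match (via decolorizes bromine → effervesces with carbonate)
(D) compound beta — does not account for soluble in ether
(E) compound zeta — melting point high miss; positive iodoform miss; decolorizes bromine miss; soluble in ether match; effervesces with carbonate miss
(F) compound theta — melting point high match; positive iodoform miss; decolorizes bromine miss; soluble in ether miss; effervesces with carbonate match
(G) compound eta — does not account for soluble in ether
(C) alone accounts for all the evidence.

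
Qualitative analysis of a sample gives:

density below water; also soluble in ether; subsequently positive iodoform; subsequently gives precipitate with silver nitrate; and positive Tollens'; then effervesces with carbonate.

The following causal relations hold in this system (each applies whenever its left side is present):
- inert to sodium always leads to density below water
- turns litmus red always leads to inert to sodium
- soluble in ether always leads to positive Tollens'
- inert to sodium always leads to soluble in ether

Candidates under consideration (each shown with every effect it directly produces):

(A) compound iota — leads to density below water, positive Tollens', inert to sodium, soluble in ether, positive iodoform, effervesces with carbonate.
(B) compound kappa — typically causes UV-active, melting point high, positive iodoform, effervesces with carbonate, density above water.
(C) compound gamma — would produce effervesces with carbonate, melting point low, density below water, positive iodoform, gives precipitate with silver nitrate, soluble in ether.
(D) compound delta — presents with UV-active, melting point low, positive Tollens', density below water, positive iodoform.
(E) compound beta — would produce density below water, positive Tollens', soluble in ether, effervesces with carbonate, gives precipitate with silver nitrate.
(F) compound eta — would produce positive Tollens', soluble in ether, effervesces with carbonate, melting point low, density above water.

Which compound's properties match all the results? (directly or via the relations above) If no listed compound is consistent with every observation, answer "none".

Testing each hypothesis:
(A) compound iota — density below water +; soluble in ether +; positive iodoform +; gives precipitate with silver nitrate -; positive Tollens' +; effervesces with carbonate +
(B) compound kappa — fails on density below water, soluble in ether, gives precipitate with silver nitrate, positive Tollens' (predicts density above water, not density below water)
(C) compound gamma — density below water +; soluble in ether +; positive iodoform +; gives precipitate with silver nitrate +; positive Tollens' + (via soluble in ether → positive Tollens'); effervesces with carbonate +
(D) compound delta — does not account for soluble in ether, gives precipitate with silver nitrate, effervesces with carbonate
(E) compound beta — density below water +; soluble in ether +; positive iodoform -; gives precipitate with silver nitrate +; positive Tollens' +; effervesces with carbonate +
(F) compound eta — density below water -; soluble in ether +; positive iodoform -; gives precipitate with silver nitrate -; positive Tollens' +; effervesces with carbonate +
(C) is the only candidate with no mismatches.

C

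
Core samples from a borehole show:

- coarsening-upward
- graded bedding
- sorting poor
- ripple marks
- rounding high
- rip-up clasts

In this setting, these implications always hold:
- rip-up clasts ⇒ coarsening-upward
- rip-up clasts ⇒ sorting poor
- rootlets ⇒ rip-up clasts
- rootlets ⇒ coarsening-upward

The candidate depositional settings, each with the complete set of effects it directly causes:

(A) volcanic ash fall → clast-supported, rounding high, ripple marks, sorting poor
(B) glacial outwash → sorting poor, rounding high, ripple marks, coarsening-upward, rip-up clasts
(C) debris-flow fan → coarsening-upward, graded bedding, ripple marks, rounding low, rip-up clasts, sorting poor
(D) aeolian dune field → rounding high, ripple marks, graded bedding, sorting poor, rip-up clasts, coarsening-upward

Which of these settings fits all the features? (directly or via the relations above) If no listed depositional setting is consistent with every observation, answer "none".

D

Checking each candidate against the observations:
(A) volcanic ash fall — coarsening-upward ✗; graded bedding ✗; sorting poor ✓; ripple marks ✓; rounding high ✓; rip-up clasts ✗
(B) glacial outwash — coarsening-upward ✓; graded bedding ✗; sorting poor ✓; ripple marks ✓; rounding high ✓; rip-up clasts ✓
(C) debris-flow fan — fails on rounding high (predicts rounding low, not rounding high)
(D) aeolian dune field — coarsening-upward ✓; graded bedding ✓; sorting poor ✓; ripple marks ✓; rounding high ✓; rip-up clasts ✓
Only (D) is consistent with every observation.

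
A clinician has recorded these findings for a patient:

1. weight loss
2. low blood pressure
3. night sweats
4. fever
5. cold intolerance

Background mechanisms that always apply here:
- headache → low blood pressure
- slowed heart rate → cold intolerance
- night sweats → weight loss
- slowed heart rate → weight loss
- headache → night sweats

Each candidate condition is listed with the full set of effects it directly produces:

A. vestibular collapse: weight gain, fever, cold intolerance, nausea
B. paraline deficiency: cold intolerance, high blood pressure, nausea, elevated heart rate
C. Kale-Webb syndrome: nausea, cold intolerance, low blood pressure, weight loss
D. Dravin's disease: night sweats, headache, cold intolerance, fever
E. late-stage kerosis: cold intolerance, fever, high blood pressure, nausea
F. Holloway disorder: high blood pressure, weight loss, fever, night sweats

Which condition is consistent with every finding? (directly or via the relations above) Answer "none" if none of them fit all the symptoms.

D

Checking each candidate against the observations:
(A) vestibular collapse — weight loss NO; low blood pressure NO; night sweats NO; fever yes; cold intolerance yes
(B) paraline deficiency — weight loss NO; low blood pressure NO; night sweats NO; fever NO; cold intolerance yes
(C) Kale-Webb syndrome — does not account for night sweats, fever
(D) Dravin's disease — accounts for every observation (weight loss by night sweats → weight loss)
(E) late-stage kerosis — weight loss NO; low blood pressure NO; night sweats NO; fever yes; cold intolerance yes
(F) Holloway disorder — weight loss yes; low blood pressure NO; night sweats yes; fever yes; cold intolerance NO
(D) is the only candidate with no mismatches.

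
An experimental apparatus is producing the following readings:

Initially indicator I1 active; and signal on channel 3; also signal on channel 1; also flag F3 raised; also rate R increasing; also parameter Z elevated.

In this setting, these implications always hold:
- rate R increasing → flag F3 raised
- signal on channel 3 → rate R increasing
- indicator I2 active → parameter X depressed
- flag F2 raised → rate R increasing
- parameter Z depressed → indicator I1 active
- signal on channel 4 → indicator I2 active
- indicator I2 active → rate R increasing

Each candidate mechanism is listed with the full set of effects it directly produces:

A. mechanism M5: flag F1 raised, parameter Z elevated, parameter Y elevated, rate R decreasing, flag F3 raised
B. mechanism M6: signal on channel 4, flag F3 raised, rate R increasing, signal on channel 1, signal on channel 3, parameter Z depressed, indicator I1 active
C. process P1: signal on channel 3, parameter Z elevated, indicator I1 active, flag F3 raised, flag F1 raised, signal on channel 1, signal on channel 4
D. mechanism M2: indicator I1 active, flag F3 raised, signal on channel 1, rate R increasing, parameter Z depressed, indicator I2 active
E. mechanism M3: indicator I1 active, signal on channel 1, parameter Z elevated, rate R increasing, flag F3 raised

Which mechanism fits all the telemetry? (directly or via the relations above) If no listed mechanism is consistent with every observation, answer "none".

C

Per-candidate check:
(A) mechanism M5 — indicator I1 active NO; signal on channel 3 NO; signal on channel 1 NO; flag F3 raised yes; rate R increasing NO; parameter Z elevated yes
(B) mechanism M6 — indicator I1 active yes; signal on channel 3 yes; signal on channel 1 yes; flag F3 raised yes; rate R increasing yes; parameter Z elevated NO
(C) process P1 — accounts for every observation (rate R increasing through signal on channel 3 → rate R increasing)
(D) mechanism M2 — fails on signal on channel 3, parameter Z elevated (predicts parameter Z depressed, not parameter Z elevated)
(E) mechanism M3 — indicator I1 active yes; signal on channel 3 NO; signal on channel 1 yes; flag F3 raised yes; rate R increasing yes; parameter Z elevated yes
Only (C) is consistent with every observation.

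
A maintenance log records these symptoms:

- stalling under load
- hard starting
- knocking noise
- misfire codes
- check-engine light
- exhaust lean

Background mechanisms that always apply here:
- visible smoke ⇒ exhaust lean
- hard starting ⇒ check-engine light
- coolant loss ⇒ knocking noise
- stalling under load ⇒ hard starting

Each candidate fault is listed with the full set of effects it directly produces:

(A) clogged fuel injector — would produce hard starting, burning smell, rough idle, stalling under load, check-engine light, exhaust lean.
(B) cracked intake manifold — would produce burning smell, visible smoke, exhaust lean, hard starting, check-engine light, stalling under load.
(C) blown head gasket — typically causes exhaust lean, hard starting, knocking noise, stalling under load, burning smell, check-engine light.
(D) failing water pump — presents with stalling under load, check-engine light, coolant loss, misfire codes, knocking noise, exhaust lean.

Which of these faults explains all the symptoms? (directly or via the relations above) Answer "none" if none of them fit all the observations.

D

Per-candidate check:
(A) clogged fuel injector — stalling under load yes; hard starting yes; knocking noise NO; misfire codes NO; check-engine light yes; exhaust lean yes
(B) cracked intake manifold — stalling under load yes; hard starting yes; knocking noise NO; misfire codes NO; check-engine light yes; exhaust lean yes
(C) blown head gasket — does not account for misfire codes
(D) failing water pump — accounts for every observation (hard starting via stalling under load → hard starting)
(D) is the only candidate with no mismatches.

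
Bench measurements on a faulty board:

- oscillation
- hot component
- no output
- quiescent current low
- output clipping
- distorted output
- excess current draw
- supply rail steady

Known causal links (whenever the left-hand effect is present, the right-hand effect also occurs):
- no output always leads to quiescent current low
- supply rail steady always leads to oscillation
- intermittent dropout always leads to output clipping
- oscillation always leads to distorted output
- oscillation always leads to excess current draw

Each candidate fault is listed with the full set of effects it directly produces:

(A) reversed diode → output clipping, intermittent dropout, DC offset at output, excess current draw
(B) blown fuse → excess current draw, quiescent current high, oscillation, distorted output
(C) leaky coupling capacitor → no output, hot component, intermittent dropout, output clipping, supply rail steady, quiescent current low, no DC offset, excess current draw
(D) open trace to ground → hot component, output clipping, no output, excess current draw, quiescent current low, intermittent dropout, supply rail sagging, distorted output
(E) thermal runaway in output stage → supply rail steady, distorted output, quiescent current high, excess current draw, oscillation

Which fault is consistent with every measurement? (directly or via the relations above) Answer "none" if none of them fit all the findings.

Per-candidate check:
(A) reversed diode — oscillation -; hot component -; no output -; quiescent current low -; output clipping +; distorted output -; excess current draw +; supply rail steady -
(B) blown fuse — oscillation +; hot component -; no output -; quiescent current low -; output clipping -; distorted output +; excess current draw +; supply rail steady -
(C) leaky coupling capacitor — oscillation + (via supply rail steady → oscillation); hot component +; no output +; quiescent current low +; output clipping +; distorted output + (via supply rail steady → oscillation → distorted output); excess current draw +; supply rail steady +
(D) open trace to ground — fails on oscillation, supply rail steady (predicts supply rail sagging, not supply rail steady)
(E) thermal runaway in output stage — oscillation +; hot component -; no output -; quiescent current low -; output clipping -; distorted output +; excess current draw +; supply rail steady +
Only (C) is consistent with every observation.

C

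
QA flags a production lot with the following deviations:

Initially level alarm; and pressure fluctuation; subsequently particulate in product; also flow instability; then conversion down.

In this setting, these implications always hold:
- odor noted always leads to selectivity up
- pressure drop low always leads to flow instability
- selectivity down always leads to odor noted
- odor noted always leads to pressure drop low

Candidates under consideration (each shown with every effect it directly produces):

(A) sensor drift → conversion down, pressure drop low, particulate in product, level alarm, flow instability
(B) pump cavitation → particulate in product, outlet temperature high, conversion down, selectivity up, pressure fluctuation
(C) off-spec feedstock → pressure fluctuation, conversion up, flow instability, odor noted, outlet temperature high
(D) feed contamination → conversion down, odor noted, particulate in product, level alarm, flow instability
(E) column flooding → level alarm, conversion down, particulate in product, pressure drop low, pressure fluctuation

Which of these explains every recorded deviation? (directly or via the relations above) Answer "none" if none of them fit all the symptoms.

Testing each hypothesis:
(A) sensor drift — does not account for pressure fluctuation
(B) pump cavitation — does not account for level alarm, flow instability
(C) off-spec feedstock — level alarm -; pressure fluctuation +; particulate in product -; flow instability +; conversion down -
(D) feed contamination — level alarm +; pressure fluctuation -; particulate in product +; flow instability +; conversion down +
(E) column flooding — level alarm +; pressure fluctuation +; particulate in product +; flow instability + (through pressure drop low → flow instability); conversion down +
Only (E) is consistent with every observation.

E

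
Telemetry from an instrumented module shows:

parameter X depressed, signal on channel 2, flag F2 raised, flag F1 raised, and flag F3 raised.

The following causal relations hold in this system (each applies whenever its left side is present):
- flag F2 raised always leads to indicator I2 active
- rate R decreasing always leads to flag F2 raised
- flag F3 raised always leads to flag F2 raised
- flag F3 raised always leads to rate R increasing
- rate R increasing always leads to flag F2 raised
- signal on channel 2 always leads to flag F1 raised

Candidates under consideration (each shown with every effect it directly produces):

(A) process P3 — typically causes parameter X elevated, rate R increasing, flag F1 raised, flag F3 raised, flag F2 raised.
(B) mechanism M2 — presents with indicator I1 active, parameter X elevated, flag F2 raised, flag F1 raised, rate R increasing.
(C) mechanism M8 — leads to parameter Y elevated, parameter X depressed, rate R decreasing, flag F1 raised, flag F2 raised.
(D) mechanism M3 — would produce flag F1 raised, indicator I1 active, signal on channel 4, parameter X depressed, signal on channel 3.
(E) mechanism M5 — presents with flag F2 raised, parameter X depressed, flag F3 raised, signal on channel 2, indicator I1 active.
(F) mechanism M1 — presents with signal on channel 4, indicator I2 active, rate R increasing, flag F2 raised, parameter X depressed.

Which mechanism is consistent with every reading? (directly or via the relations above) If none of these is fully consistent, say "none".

For each candidate, compare predicted effects to what was observed:
(A) process P3 — fails on parameter X depressed, signal on channel 2 (predicts parameter X elevated, not parameter X depressed)
(B) mechanism M2 — parameter X depressed ✗; signal on channel 2 ✗; flag F2 raised ✓; flag F1 raised ✓; flag F3 raised ✗
(C) mechanism M8 — does not account for signal on channel 2, flag F3 raised
(D) mechanism M3 — does not account for signal on channel 2, flag F2 raised, flag F3 raised
(E) mechanism M5 — accounts for every observation (flag F1 raised via signal on channel 2 → flag F1 raised)
(F) mechanism M1 — parameter X depressed ✓; signal on channel 2 ✗; flag F2 raised ✓; flag F1 raised ✗; flag F3 raised ✗
(E) alone accounts for all the evidence.

E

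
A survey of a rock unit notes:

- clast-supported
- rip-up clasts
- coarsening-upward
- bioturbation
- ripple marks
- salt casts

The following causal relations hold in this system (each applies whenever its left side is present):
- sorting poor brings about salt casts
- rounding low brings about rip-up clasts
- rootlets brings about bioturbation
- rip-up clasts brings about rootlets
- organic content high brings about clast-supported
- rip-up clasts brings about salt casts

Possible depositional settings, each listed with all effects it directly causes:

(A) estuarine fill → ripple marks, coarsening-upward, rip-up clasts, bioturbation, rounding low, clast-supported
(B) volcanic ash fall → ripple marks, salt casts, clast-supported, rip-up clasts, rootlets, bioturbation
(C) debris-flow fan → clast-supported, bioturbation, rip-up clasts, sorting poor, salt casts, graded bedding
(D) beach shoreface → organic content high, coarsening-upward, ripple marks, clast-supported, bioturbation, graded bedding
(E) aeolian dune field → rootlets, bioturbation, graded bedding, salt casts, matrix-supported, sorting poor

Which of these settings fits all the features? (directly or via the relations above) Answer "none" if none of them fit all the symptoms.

For each candidate, compare predicted effects to what was observed:
(A) estuarine fill — accounts for every observation (salt casts via rip-up clasts → salt casts)
(B) volcanic ash fall — clast-supported ✓; rip-up clasts ✓; coarsening-upward ✗; bioturbation ✓; ripple marks ✓; salt casts ✓
(C) debris-flow fan — clast-supported ✓; rip-up clasts ✓; coarsening-upward ✗; bioturbation ✓; ripple marks ✗; salt casts ✓
(D) beach shoreface — clast-supported ✓; rip-up clasts ✗; coarsening-upward ✓; bioturbation ✓; ripple marks ✓; salt casts ✗
(E) aeolian dune field — clast-supported ✗; rip-up clasts ✗; coarsening-upward ✗; bioturbation ✓; ripple marks ✗; salt casts ✓
(A) alone accounts for all the evidence.

A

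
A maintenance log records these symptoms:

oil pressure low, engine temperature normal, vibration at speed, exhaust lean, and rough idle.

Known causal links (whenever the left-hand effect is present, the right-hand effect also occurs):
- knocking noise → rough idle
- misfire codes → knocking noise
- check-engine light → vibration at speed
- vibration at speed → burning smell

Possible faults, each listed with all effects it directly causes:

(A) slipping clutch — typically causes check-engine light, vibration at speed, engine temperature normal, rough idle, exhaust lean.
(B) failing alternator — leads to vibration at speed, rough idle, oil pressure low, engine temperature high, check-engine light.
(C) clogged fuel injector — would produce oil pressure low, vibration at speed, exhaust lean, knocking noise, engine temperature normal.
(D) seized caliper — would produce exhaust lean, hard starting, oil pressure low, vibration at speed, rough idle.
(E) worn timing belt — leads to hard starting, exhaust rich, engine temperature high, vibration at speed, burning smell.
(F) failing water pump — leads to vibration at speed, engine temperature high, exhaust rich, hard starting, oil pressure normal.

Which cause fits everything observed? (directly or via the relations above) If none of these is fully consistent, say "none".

C

Checking each candidate against the observations:
(A) slipping clutch — oil pressure low miss; engine temperature normal match; vibration at speed match; exhaust lean match; rough idle match
(B) failing alternator — oil pressure low match; engine temperature normal miss; vibration at speed match; exhaust lean miss; rough idle match
(C) clogged fuel injector — oil pressure low match; engine temperature normal match; vibration at speed match; exhaust lean match; rough idle match (by knocking noise → rough idle)
(D) seized caliper — oil pressure low match; engine temperature normal miss; vibration at speed match; exhaust lean match; rough idle match
(E) worn timing belt — fails on oil pressure low, engine temperature normal, exhaust lean, rough idle (predicts engine temperature high, not engine temperature normal; predicts exhaust rich, not exhaust lean)
(F) failing water pump — oil pressure low miss; engine temperature normal miss; vibration at speed match; exhaust lean miss; rough idle miss
Only (C) is consistent with every observation.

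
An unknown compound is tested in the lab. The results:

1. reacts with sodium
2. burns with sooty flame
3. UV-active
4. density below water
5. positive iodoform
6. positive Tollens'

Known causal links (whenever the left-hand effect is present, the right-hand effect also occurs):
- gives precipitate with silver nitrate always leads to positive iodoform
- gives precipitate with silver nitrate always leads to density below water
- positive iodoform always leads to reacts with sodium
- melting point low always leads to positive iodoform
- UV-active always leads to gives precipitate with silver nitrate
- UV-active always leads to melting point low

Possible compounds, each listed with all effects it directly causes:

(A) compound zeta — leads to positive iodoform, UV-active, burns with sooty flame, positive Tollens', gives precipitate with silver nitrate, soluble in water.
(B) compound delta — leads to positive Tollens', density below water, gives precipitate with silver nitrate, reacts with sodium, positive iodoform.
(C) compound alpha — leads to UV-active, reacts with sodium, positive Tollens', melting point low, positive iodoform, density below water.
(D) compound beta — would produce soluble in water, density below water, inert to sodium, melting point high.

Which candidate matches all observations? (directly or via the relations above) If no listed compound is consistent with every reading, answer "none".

For each candidate, compare predicted effects to what was observed:
(A) compound zeta — reacts with sodium yes (by positive iodoform → reacts with sodium); burns with sooty flame yes; UV-active yes; density below water yes (by gives precipitate with silver nitrate → density below water); positive iodoform yes; positive Tollens' yes
(B) compound delta — reacts with sodium yes; burns with sooty flame NO; UV-active NO; density below water yes; positive iodoform yes; positive Tollens' yes
(C) compound alpha — reacts with sodium yes; burns with sooty flame NO; UV-active yes; density below water yes; positive iodoform yes; positive Tollens' yes
(D) compound beta — reacts with sodium NO; burns with sooty flame NO; UV-active NO; density below water yes; positive iodoform NO; positive Tollens' NO
(A) alone accounts for all the evidence.

A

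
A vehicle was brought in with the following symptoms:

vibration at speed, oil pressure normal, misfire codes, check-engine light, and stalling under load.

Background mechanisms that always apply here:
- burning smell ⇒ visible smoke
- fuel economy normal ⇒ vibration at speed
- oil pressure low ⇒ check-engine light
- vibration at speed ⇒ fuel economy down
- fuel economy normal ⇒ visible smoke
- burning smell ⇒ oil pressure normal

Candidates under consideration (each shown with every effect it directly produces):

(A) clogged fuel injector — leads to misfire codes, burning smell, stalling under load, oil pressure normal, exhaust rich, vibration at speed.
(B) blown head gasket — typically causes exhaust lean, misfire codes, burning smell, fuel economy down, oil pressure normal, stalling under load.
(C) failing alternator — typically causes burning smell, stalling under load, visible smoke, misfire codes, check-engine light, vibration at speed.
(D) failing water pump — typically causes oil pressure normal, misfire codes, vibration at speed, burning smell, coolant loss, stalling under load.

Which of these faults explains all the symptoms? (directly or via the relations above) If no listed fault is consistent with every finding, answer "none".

Checking each candidate against the observations:
(A) clogged fuel injector — does not account for check-engine light
(B) blown head gasket — does not account for vibration at speed, check-engine light
(C) failing alternator — accounts for every observation (oil pressure normal via burning smell → oil pressure normal)
(D) failing water pump — vibration at speed +; oil pressure normal +; misfire codes +; check-engine light -; stalling under load +
(C) is the only candidate with no mismatches.

C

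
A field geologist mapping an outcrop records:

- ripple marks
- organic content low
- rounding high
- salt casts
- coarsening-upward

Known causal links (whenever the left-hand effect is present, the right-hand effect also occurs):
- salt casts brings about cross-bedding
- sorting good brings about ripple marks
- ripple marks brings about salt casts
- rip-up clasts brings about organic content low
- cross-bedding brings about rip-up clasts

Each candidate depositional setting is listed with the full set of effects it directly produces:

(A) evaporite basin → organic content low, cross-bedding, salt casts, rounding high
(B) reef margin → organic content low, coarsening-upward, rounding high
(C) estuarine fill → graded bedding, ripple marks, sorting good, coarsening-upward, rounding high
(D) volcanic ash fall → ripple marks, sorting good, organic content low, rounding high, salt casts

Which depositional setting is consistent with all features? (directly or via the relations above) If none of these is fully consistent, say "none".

C

Per-candidate check:
(A) evaporite basin — does not account for ripple marks, coarsening-upward
(B) reef margin — ripple marks -; organic content low +; rounding high +; salt casts -; coarsening-upward +
(C) estuarine fill — ripple marks +; organic content low + (through ripple marks → salt casts → cross-bedding → rip-up clasts → organic content low); rounding high +; salt casts + (through ripple marks → salt casts); coarsening-upward +
(D) volcanic ash fall — ripple marks +; organic content low +; rounding high +; salt casts +; coarsening-upward -
(C) alone accounts for all the evidence.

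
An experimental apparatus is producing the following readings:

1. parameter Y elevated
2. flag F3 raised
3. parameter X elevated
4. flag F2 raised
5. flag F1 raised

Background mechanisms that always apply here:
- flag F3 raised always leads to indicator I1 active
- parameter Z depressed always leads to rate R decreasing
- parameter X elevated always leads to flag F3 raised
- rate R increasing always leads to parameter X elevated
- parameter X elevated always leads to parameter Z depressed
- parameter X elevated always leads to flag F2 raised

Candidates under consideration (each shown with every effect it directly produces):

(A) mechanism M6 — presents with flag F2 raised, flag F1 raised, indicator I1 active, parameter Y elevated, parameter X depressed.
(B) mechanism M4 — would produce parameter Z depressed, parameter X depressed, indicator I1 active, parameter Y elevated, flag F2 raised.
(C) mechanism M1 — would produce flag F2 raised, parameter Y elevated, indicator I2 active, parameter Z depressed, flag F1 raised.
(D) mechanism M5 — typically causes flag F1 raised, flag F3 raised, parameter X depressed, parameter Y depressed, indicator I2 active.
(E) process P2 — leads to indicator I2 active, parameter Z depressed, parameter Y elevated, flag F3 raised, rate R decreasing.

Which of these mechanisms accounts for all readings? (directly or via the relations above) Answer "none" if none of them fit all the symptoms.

none

For each candidate, compare predicted effects to what was observed:
(A) mechanism M6 — parameter Y elevated yes; flag F3 raised NO; parameter X elevated NO; flag F2 raised yes; flag F1 raised yes
(B) mechanism M4 — parameter Y elevated yes; flag F3 raised NO; parameter X elevated NO; flag F2 raised yes; flag F1 raised NO
(C) mechanism M1 — parameter Y elevated yes; flag F3 raised NO; parameter X elevated NO; flag F2 raised yes; flag F1 raised yes
(D) mechanism M5 — parameter Y elevated NO; flag F3 raised yes; parameter X elevated NO; flag F2 raised NO; flag F1 raised yes
(E) process P2 — does not account for parameter X elevated, flag F2 raised, flag F1 raised
No candidate is consistent with all observations.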